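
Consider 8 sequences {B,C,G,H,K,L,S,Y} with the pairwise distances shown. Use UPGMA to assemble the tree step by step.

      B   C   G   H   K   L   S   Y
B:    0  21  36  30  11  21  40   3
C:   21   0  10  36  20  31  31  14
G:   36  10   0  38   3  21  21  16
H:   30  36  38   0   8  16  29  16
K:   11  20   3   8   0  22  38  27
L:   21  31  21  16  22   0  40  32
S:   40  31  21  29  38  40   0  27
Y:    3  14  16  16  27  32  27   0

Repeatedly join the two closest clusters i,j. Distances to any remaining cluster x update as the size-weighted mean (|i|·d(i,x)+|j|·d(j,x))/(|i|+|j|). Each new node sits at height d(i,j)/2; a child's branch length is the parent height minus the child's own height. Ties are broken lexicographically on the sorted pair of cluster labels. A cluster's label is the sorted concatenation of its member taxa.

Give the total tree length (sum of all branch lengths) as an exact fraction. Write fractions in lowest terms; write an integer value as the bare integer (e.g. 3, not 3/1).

1553/21

1. join B+Y (d=3) ⇒ BY; edges |B|=3/2, |Y|=3/2
  updated: d(BY,C)=35/2, d(BY,G)=26, d(BY,H)=23, d(BY,K)=19, d(BY,L)=53/2, d(BY,S)=67/2
2. join G+K (d=3) ⇒ GK; edges |G|=3/2, |K|=3/2
  updated: d(BY,GK)=45/2, d(C,GK)=15, d(GK,H)=23, d(GK,L)=43/2, d(GK,S)=59/2
3. join C+GK (d=15) ⇒ CGK; edges |C|=15/2, |GK|=6
  updated: d(BY,CGK)=125/6, d(CGK,H)=82/3, d(CGK,L)=74/3, d(CGK,S)=30
4. join H+L (d=16) ⇒ HL; edges |H|=8, |L|=8
  updated: d(BY,HL)=99/4, d(CGK,HL)=26, d(HL,S)=69/2
5. join BY+CGK (d=125/6) ⇒ BCGKY; edges |BY|=107/12, |CGK|=35/12
  updated: d(BCGKY,HL)=51/2, d(BCGKY,S)=157/5
6. join BCGKY+HL (d=51/2) ⇒ BCGHKLY; edges |BCGKY|=7/3, |HL|=19/4
  updated: d(BCGHKLY,S)=226/7
7. join BCGHKLY+S (d=226/7) ⇒ BCGHKLSY; edges |BCGHKLY|=95/28, |S|=113/7
final tree: ((((B:3/2,Y:3/2):107/12,(C:15/2,(G:3/2,K:3/2):6):35/12):7/3,(H:8,L:8):19/4):95/28,S:113/7)
total length: 1553/21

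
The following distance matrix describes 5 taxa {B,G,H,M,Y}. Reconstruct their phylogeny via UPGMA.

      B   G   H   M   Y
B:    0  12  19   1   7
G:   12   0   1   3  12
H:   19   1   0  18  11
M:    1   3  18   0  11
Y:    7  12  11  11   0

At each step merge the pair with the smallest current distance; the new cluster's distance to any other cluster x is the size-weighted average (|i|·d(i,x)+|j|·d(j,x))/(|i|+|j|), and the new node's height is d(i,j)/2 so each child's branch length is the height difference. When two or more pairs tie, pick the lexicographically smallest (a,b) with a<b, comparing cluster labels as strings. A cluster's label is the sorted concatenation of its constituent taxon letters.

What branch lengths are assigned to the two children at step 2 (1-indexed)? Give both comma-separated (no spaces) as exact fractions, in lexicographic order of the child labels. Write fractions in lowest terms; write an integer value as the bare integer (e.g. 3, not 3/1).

iteration 1: select B,M (d=1); attach at lengths (1/2, 1/2); label the merged cluster BM
  updated: d(BM,G)=15/2, d(BM,H)=37/2, d(BM,Y)=9
iteration 2: select G,H (d=1); attach at lengths (1/2, 1/2); label the merged cluster GH
  updated: d(BM,GH)=13, d(GH,Y)=23/2
iteration 3: select BM,Y (d=9); attach at lengths (4, 9/2); label the merged cluster BMY
  updated: d(BMY,GH)=25/2
iteration 4: select BMY,GH (d=25/2); attach at lengths (7/4, 23/4); label the merged cluster BGHMY
final tree: (((B:1/2,M:1/2):4,Y:9/2):7/4,(G:1/2,H:1/2):23/4)
total length: 18

1/2,1/2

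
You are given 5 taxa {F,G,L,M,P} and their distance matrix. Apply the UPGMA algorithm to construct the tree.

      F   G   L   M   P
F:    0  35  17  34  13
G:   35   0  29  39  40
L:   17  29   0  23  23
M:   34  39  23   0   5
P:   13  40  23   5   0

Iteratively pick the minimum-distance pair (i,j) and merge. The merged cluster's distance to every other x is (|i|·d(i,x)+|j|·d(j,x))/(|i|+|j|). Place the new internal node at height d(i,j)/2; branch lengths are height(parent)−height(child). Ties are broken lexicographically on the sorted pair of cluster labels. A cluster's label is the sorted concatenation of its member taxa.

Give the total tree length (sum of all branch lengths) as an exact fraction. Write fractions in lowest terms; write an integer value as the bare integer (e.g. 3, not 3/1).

iteration 1: select M,P (d=5); attach at lengths (5/2, 5/2); label the merged cluster MP
  updated: d(F,MP)=47/2, d(G,MP)=79/2, d(L,MP)=23
iteration 2: select F,L (d=17); attach at lengths (17/2, 17/2); label the merged cluster FL
  updated: d(FL,G)=32, d(FL,MP)=93/4
iteration 3: select FL,MP (d=93/4); attach at lengths (25/8, 73/8); label the merged cluster FLMP
  updated: d(FLMP,G)=143/4
iteration 4: select FLMP,G (d=143/4); attach at lengths (25/4, 143/8); label the merged cluster FGLMP
final tree: (((F:17/2,L:17/2):25/8,(M:5/2,P:5/2):73/8):25/4,G:143/8)
total length: 467/8

467/8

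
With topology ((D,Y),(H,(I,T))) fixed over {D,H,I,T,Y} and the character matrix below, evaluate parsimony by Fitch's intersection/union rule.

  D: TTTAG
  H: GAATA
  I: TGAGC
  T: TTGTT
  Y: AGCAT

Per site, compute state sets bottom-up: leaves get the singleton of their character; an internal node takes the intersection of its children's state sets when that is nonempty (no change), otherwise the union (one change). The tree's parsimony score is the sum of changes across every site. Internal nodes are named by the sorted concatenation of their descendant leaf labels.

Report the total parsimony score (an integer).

13

site 0, node DY: D={T} ∪ Y={A} → {A,T} (+1)
site 0, node IT: I={T} ∩ T={T} → {T} (+0)
site 0, node HIT: H={G} ∪ IT={T} → {G,T} (+1)
site 0, node DHITY: DY={A,T} ∩ HIT={G,T} → {T} (+0)
site 1, node DY: D={T} ∪ Y={G} → {G,T} (+1)
site 1, node IT: I={G} ∪ T={T} → {G,T} (+1)
site 1, node HIT: H={A} ∪ IT={G,T} → {A,G,T} (+1)
site 1, node DHITY: DY={G,T} ∩ HIT={A,G,T} → {G,T} (+0)
site 2, node DY: D={T} ∪ Y={C} → {C,T} (+1)
site 2, node IT: I={A} ∪ T={G} → {A,G} (+1)
site 2, node HIT: H={A} ∩ IT={A,G} → {A} (+0)
site 2, node DHITY: DY={C,T} ∪ HIT={A} → {A,C,T} (+1)
site 3, node DY: D={A} ∩ Y={A} → {A} (+0)
site 3, node IT: I={G} ∪ T={T} → {G,T} (+1)
site 3, node HIT: H={T} ∩ IT={G,T} → {T} (+0)
site 3, node DHITY: DY={A} ∪ HIT={T} → {A,T} (+1)
site 4, node DY: D={G} ∪ Y={T} → {G,T} (+1)
site 4, node IT: I={C} ∪ T={T} → {C,T} (+1)
site 4, node HIT: H={A} ∪ IT={C,T} → {A,C,T} (+1)
site 4, node DHITY: DY={G,T} ∩ HIT={A,C,T} → {T} (+0)
per-site changes: [2, 3, 3, 2, 3]; total = 13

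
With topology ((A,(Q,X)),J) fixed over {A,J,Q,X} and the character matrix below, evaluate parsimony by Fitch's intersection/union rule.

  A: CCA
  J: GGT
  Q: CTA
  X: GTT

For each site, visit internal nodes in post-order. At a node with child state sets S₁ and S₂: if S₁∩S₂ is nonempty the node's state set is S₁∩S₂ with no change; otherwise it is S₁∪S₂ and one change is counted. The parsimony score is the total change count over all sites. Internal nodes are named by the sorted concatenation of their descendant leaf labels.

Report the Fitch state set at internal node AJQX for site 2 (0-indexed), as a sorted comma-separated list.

[col 0] QX: children Q:{C}, X:{G} ∪→ {C,G}; cost 1
[col 0] AQX: children A:{C}, QX:{C,G} ∩→ {C}; cost 0
[col 0] AJQX: children AQX:{C}, J:{G} ∪→ {C,G}; cost 1
[col 1] QX: children Q:{T}, X:{T} ∩→ {T}; cost 0
[col 1] AQX: children A:{C}, QX:{T} ∪→ {C,T}; cost 1
[col 1] AJQX: children AQX:{C,T}, J:{G} ∪→ {C,G,T}; cost 1
[col 2] QX: children Q:{A}, X:{T} ∪→ {A,T}; cost 1
[col 2] AQX: children A:{A}, QX:{A,T} ∩→ {A}; cost 0
[col 2] AJQX: children AQX:{A}, J:{T} ∪→ {A,T}; cost 1
per-site changes: [2, 2, 2]; total = 6

A,T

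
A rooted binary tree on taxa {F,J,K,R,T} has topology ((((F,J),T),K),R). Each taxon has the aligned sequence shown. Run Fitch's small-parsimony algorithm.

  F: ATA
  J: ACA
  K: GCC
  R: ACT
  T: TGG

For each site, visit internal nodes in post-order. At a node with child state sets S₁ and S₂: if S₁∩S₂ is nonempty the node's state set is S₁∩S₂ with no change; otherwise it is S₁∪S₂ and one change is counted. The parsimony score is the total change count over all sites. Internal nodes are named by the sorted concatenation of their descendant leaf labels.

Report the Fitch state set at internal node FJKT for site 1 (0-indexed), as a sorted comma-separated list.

C

FJ@0: {A} ∩ {A} = {A} (intersection, +0)
FJT@0: {A} ∪ {T} = {A,T} (union, +1)
FJKT@0: {A,T} ∪ {G} = {A,G,T} (union, +1)
FJKRT@0: {A,G,T} ∩ {A} = {A} (intersection, +0)
FJ@1: {T} ∪ {C} = {C,T} (union, +1)
FJT@1: {C,T} ∪ {G} = {C,G,T} (union, +1)
FJKT@1: {C,G,T} ∩ {C} = {C} (intersection, +0)
FJKRT@1: {C} ∩ {C} = {C} (intersection, +0)
FJ@2: {A} ∩ {A} = {A} (intersection, +0)
FJT@2: {A} ∪ {G} = {A,G} (union, +1)
FJKT@2: {A,G} ∪ {C} = {A,C,G} (union, +1)
FJKRT@2: {A,C,G} ∪ {T} = {A,C,G,T} (union, +1)
per-site changes: [2, 2, 3]; total = 7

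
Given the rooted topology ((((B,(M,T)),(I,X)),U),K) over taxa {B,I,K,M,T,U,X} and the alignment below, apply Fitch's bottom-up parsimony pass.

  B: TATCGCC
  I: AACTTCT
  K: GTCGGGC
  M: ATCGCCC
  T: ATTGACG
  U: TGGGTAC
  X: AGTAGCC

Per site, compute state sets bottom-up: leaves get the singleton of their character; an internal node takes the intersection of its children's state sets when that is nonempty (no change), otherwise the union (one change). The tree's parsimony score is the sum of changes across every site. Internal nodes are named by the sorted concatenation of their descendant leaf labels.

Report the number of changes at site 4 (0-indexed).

MT@0: {A} ∩ {A} = {A} (intersection, +0)
BMT@0: {T} ∪ {A} = {A,T} (union, +1)
IX@0: {A} ∩ {A} = {A} (intersection, +0)
BIMTX@0: {A,T} ∩ {A} = {A} (intersection, +0)
BIMTUX@0: {A} ∪ {T} = {A,T} (union, +1)
BIKMTUX@0: {A,T} ∪ {G} = {A,G,T} (union, +1)
MT@1: {T} ∩ {T} = {T} (intersection, +0)
BMT@1: {A} ∪ {T} = {A,T} (union, +1)
IX@1: {A} ∪ {G} = {A,G} (union, +1)
BIMTX@1: {A,T} ∩ {A,G} = {A} (intersection, +0)
BIMTUX@1: {A} ∪ {G} = {A,G} (union, +1)
BIKMTUX@1: {A,G} ∪ {T} = {A,G,T} (union, +1)
MT@2: {C} ∪ {T} = {C,T} (union, +1)
BMT@2: {T} ∩ {C,T} = {T} (intersection, +0)
IX@2: {C} ∪ {T} = {C,T} (union, +1)
BIMTX@2: {T} ∩ {C,T} = {T} (intersection, +0)
BIMTUX@2: {T} ∪ {G} = {G,T} (union, +1)
BIKMTUX@2: {G,T} ∪ {C} = {C,G,T} (union, +1)
MT@3: {G} ∩ {G} = {G} (intersection, +0)
BMT@3: {C} ∪ {G} = {C,G} (union, +1)
IX@3: {T} ∪ {A} = {A,T} (union, +1)
BIMTX@3: {C,G} ∪ {A,T} = {A,C,G,T} (union, +1)
BIMTUX@3: {A,C,G,T} ∩ {G} = {G} (intersection, +0)
BIKMTUX@3: {G} ∩ {G} = {G} (intersection, +0)
MT@4: {C} ∪ {A} = {A,C} (union, +1)
BMT@4: {G} ∪ {A,C} = {A,C,G} (union, +1)
IX@4: {T} ∪ {G} = {G,T} (union, +1)
BIMTX@4: {A,C,G} ∩ {G,T} = {G} (intersection, +0)
BIMTUX@4: {G} ∪ {T} = {G,T} (union, +1)
BIKMTUX@4: {G,T} ∩ {G} = {G} (intersection, +0)
MT@5: {C} ∩ {C} = {C} (intersection, +0)
BMT@5: {C} ∩ {C} = {C} (intersection, +0)
IX@5: {C} ∩ {C} = {C} (intersection, +0)
BIMTX@5: {C} ∩ {C} = {C} (intersection, +0)
BIMTUX@5: {C} ∪ {A} = {A,C} (union, +1)
BIKMTUX@5: {A,C} ∪ {G} = {A,C,G} (union, +1)
MT@6: {C} ∪ {G} = {C,G} (union, +1)
BMT@6: {C} ∩ {C,G} = {C} (intersection, +0)
IX@6: {T} ∪ {C} = {C,T} (union, +1)
BIMTX@6: {C} ∩ {C,T} = {C} (intersection, +0)
BIMTUX@6: {C} ∩ {C} = {C} (intersection, +0)
BIKMTUX@6: {C} ∩ {C} = {C} (intersection, +0)
per-site changes: [3, 4, 4, 3, 4, 2, 2]; total = 22

4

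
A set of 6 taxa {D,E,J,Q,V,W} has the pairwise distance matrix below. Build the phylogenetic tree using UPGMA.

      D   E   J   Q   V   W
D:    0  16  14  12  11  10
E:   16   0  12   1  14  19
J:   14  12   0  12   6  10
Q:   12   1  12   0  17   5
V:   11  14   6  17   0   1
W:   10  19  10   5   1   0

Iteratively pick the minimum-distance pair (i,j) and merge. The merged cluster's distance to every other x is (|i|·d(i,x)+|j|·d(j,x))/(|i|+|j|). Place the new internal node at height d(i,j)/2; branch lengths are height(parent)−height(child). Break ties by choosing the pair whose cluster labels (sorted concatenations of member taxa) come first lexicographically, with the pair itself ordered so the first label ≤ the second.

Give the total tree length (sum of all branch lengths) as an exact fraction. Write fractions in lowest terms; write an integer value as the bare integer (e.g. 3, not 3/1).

iteration 1: select E,Q (d=1); attach at lengths (1/2, 1/2); label the merged cluster EQ
  updated: d(D,EQ)=14, d(EQ,J)=12, d(EQ,V)=31/2, d(EQ,W)=12
iteration 2: select V,W (d=1); attach at lengths (1/2, 1/2); label the merged cluster VW
  updated: d(D,VW)=21/2, d(EQ,VW)=55/4, d(J,VW)=8
iteration 3: select J,VW (d=8); attach at lengths (4, 7/2); label the merged cluster JVW
  updated: d(D,JVW)=35/3, d(EQ,JVW)=79/6
iteration 4: select D,JVW (d=35/3); attach at lengths (35/6, 11/6); label the merged cluster DJVW
  updated: d(DJVW,EQ)=107/8
iteration 5: select DJVW,EQ (d=107/8); attach at lengths (41/48, 99/16); label the merged cluster DEJQVW
final tree: ((D:35/6,(J:4,(V:1/2,W:1/2):7/2):11/6):41/48,(E:1/2,Q:1/2):99/16)
total length: 581/24

581/24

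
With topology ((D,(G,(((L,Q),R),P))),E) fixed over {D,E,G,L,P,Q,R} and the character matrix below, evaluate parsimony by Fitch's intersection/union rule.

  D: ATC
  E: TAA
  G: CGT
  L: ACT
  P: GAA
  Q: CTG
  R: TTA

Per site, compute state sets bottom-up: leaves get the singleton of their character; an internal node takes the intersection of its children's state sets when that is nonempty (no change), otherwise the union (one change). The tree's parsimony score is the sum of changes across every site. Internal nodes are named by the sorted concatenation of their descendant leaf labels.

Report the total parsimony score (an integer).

13

[col 0] LQ: children L:{A}, Q:{C} ∪→ {A,C}; cost 1
[col 0] LQR: children LQ:{A,C}, R:{T} ∪→ {A,C,T}; cost 1
[col 0] LPQR: children LQR:{A,C,T}, P:{G} ∪→ {A,C,G,T}; cost 1
[col 0] GLPQR: children G:{C}, LPQR:{A,C,G,T} ∩→ {C}; cost 0
[col 0] DGLPQR: children D:{A}, GLPQR:{C} ∪→ {A,C}; cost 1
[col 0] DEGLPQR: children DGLPQR:{A,C}, E:{T} ∪→ {A,C,T}; cost 1
[col 1] LQ: children L:{C}, Q:{T} ∪→ {C,T}; cost 1
[col 1] LQR: children LQ:{C,T}, R:{T} ∩→ {T}; cost 0
[col 1] LPQR: children LQR:{T}, P:{A} ∪→ {A,T}; cost 1
[col 1] GLPQR: children G:{G}, LPQR:{A,T} ∪→ {A,G,T}; cost 1
[col 1] DGLPQR: children D:{T}, GLPQR:{A,G,T} ∩→ {T}; cost 0
[col 1] DEGLPQR: children DGLPQR:{T}, E:{A} ∪→ {A,T}; cost 1
[col 2] LQ: children L:{T}, Q:{G} ∪→ {G,T}; cost 1
[col 2] LQR: children LQ:{G,T}, R:{A} ∪→ {A,G,T}; cost 1
[col 2] LPQR: children LQR:{A,G,T}, P:{A} ∩→ {A}; cost 0
[col 2] GLPQR: children G:{T}, LPQR:{A} ∪→ {A,T}; cost 1
[col 2] DGLPQR: children D:{C}, GLPQR:{A,T} ∪→ {A,C,T}; cost 1
[col 2] DEGLPQR: children DGLPQR:{A,C,T}, E:{A} ∩→ {A}; cost 0
per-site changes: [5, 4, 4]; total = 13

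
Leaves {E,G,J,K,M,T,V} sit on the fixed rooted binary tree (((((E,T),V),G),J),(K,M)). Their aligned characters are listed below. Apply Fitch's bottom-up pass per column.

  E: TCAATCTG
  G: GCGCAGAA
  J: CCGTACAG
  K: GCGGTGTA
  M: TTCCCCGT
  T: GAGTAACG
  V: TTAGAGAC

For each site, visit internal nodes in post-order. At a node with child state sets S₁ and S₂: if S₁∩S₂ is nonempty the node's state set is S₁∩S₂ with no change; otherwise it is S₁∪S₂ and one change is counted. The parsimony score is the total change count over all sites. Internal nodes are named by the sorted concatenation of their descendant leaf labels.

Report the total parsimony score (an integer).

30

ET@0: {T} ∪ {G} = {G,T} (union, +1)
ETV@0: {G,T} ∩ {T} = {T} (intersection, +0)
EGTV@0: {T} ∪ {G} = {G,T} (union, +1)
EGJTV@0: {G,T} ∪ {C} = {C,G,T} (union, +1)
KM@0: {G} ∪ {T} = {G,T} (union, +1)
EGJKMTV@0: {C,G,T} ∩ {G,T} = {G,T} (intersection, +0)
ET@1: {C} ∪ {A} = {A,C} (union, +1)
ETV@1: {A,C} ∪ {T} = {A,C,T} (union, +1)
EGTV@1: {A,C,T} ∩ {C} = {C} (intersection, +0)
EGJTV@1: {C} ∩ {C} = {C} (intersection, +0)
KM@1: {C} ∪ {T} = {C,T} (union, +1)
EGJKMTV@1: {C} ∩ {C,T} = {C} (intersection, +0)
ET@2: {A} ∪ {G} = {A,G} (union, +1)
ETV@2: {A,G} ∩ {A} = {A} (intersection, +0)
EGTV@2: {A} ∪ {G} = {A,G} (union, +1)
EGJTV@2: {A,G} ∩ {G} = {G} (intersection, +0)
KM@2: {G} ∪ {C} = {C,G} (union, +1)
EGJKMTV@2: {G} ∩ {C,G} = {G} (intersection, +0)
ET@3: {A} ∪ {T} = {A,T} (union, +1)
ETV@3: {A,T} ∪ {G} = {A,G,T} (union, +1)
EGTV@3: {A,G,T} ∪ {C} = {A,C,G,T} (union, +1)
EGJTV@3: {A,C,G,T} ∩ {T} = {T} (intersection, +0)
KM@3: {G} ∪ {C} = {C,G} (union, +1)
EGJKMTV@3: {T} ∪ {C,G} = {C,G,T} (union, +1)
ET@4: {T} ∪ {A} = {A,T} (union, +1)
ETV@4: {A,T} ∩ {A} = {A} (intersection, +0)
EGTV@4: {A} ∩ {A} = {A} (intersection, +0)
EGJTV@4: {A} ∩ {A} = {A} (intersection, +0)
KM@4: {T} ∪ {C} = {C,T} (union, +1)
EGJKMTV@4: {A} ∪ {C,T} = {A,C,T} (union, +1)
ET@5: {C} ∪ {A} = {A,C} (union, +1)
ETV@5: {A,C} ∪ {G} = {A,C,G} (union, +1)
EGTV@5: {A,C,G} ∩ {G} = {G} (intersection, +0)
EGJTV@5: {G} ∪ {C} = {C,G} (union, +1)
KM@5: {G} ∪ {C} = {C,G} (union, +1)
EGJKMTV@5: {C,G} ∩ {C,G} = {C,G} (intersection, +0)
ET@6: {T} ∪ {C} = {C,T} (union, +1)
ETV@6: {C,T} ∪ {A} = {A,C,T} (union, +1)
EGTV@6: {A,C,T} ∩ {A} = {A} (intersection, +0)
EGJTV@6: {A} ∩ {A} = {A} (intersection, +0)
KM@6: {T} ∪ {G} = {G,T} (union, +1)
EGJKMTV@6: {A} ∪ {G,T} = {A,G,T} (union, +1)
ET@7: {G} ∩ {G} = {G} (intersection, +0)
ETV@7: {G} ∪ {C} = {C,G} (union, +1)
EGTV@7: {C,G} ∪ {A} = {A,C,G} (union, +1)
EGJTV@7: {A,C,G} ∩ {G} = {G} (intersection, +0)
KM@7: {A} ∪ {T} = {A,T} (union, +1)
EGJKMTV@7: {G} ∪ {A,T} = {A,G,T} (union, +1)
per-site changes: [4, 3, 3, 5, 3, 4, 4, 4]; total = 30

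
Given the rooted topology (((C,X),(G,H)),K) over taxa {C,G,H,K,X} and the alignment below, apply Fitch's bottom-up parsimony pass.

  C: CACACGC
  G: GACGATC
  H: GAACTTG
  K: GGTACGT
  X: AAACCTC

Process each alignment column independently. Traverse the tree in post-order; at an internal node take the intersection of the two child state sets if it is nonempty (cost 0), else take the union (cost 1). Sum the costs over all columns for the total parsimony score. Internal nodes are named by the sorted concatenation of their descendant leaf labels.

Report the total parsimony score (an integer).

CX@0: {C} ∪ {A} = {A,C} (union, +1)
GH@0: {G} ∩ {G} = {G} (intersection, +0)
CGHX@0: {A,C} ∪ {G} = {A,C,G} (union, +1)
CGHKX@0: {A,C,G} ∩ {G} = {G} (intersection, +0)
CX@1: {A} ∩ {A} = {A} (intersection, +0)
GH@1: {A} ∩ {A} = {A} (intersection, +0)
CGHX@1: {A} ∩ {A} = {A} (intersection, +0)
CGHKX@1: {A} ∪ {G} = {A,G} (union, +1)
CX@2: {C} ∪ {A} = {A,C} (union, +1)
GH@2: {C} ∪ {A} = {A,C} (union, +1)
CGHX@2: {A,C} ∩ {A,C} = {A,C} (intersection, +0)
CGHKX@2: {A,C} ∪ {T} = {A,C,T} (union, +1)
CX@3: {A} ∪ {C} = {A,C} (union, +1)
GH@3: {G} ∪ {C} = {C,G} (union, +1)
CGHX@3: {A,C} ∩ {C,G} = {C} (intersection, +0)
CGHKX@3: {C} ∪ {A} = {A,C} (union, +1)
CX@4: {C} ∩ {C} = {C} (intersection, +0)
GH@4: {A} ∪ {T} = {A,T} (union, +1)
CGHX@4: {C} ∪ {A,T} = {A,C,T} (union, +1)
CGHKX@4: {A,C,T} ∩ {C} = {C} (intersection, +0)
CX@5: {G} ∪ {T} = {G,T} (union, +1)
GH@5: {T} ∩ {T} = {T} (intersection, +0)
CGHX@5: {G,T} ∩ {T} = {T} (intersection, +0)
CGHKX@5: {T} ∪ {G} = {G,T} (union, +1)
CX@6: {C} ∩ {C} = {C} (intersection, +0)
GH@6: {C} ∪ {G} = {C,G} (union, +1)
CGHX@6: {C} ∩ {C,G} = {C} (intersection, +0)
CGHKX@6: {C} ∪ {T} = {C,T} (union, +1)
per-site changes: [2, 1, 3, 3, 2, 2, 2]; total = 15

15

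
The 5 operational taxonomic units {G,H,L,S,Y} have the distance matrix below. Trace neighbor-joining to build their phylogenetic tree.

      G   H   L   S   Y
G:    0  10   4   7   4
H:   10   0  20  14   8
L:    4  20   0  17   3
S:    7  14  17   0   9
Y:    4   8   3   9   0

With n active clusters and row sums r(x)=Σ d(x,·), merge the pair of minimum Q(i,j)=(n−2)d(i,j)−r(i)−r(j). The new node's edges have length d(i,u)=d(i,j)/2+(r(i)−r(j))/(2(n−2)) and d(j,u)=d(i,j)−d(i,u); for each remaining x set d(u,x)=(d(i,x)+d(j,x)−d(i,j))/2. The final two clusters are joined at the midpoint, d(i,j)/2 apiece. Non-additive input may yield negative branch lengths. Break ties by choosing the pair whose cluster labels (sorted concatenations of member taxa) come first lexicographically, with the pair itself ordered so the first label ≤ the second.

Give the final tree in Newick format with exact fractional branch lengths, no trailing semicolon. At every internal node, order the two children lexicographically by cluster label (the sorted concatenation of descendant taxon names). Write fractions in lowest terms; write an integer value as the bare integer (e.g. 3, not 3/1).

1. join L+Y (d=3, Q=-59) ⇒ LY; edges |L|=29/6, |Y|=-11/6
  updated: d(G,LY)=5/2, d(H,LY)=25/2, d(LY,S)=23/2
2. join G+LY (d=5/2, Q=-41) ⇒ GLY; edges |G|=-1/2, |LY|=3
  updated: d(GLY,H)=10, d(GLY,S)=8
3. join GLY+H (d=10, Q=-32) ⇒ GHLY; edges |GLY|=2, |H|=8
  updated: d(GHLY,S)=6
4. join GHLY+S (d=6) ⇒ GHLSY; edges |GHLY|=3, |S|=3
final tree: (((G:-1/2,(L:29/6,Y:-11/6):3):2,H:8):3,S:3)
total length: 43/2

(((G:-1/2,(L:29/6,Y:-11/6):3):2,H:8):3,S:3)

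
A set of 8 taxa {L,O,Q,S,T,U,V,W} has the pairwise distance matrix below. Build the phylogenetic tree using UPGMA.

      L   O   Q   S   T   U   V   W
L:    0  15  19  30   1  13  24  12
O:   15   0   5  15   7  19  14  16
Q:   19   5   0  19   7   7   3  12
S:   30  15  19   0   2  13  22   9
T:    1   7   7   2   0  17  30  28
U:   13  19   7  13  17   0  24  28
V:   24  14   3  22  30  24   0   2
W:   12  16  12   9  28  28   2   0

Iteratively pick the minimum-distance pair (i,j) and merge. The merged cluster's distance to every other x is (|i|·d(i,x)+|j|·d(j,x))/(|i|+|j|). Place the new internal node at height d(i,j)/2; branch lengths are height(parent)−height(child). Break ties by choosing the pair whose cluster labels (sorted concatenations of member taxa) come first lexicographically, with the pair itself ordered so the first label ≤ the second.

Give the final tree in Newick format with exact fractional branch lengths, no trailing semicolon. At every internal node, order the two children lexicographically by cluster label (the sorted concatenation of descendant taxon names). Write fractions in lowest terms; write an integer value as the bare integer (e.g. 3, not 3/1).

(((L:1/2,T:1/2):29/4,(S:13/2,U:13/2):5/4):37/32,((O:5/2,Q:5/2):25/8,(V:1,W:1):37/8):105/32)

1. join L+T (d=1) ⇒ LT; edges |L|=1/2, |T|=1/2
  updated: d(LT,O)=11, d(LT,Q)=13, d(LT,S)=16, d(LT,U)=15, d(LT,V)=27, d(LT,W)=20
2. join V+W (d=2) ⇒ VW; edges |V|=1, |W|=1
  updated: d(LT,VW)=47/2, d(O,VW)=15, d(Q,VW)=15/2, d(S,VW)=31/2, d(U,VW)=26
3. join O+Q (d=5) ⇒ OQ; edges |O|=5/2, |Q|=5/2
  updated: d(LT,OQ)=12, d(OQ,S)=17, d(OQ,U)=13, d(OQ,VW)=45/4
4. join OQ+VW (d=45/4) ⇒ OQVW; edges |OQ|=25/8, |VW|=37/8
  updated: d(LT,OQVW)=71/4, d(OQVW,S)=65/4, d(OQVW,U)=39/2
5. join S+U (d=13) ⇒ SU; edges |S|=13/2, |U|=13/2
  updated: d(LT,SU)=31/2, d(OQVW,SU)=143/8
6. join LT+SU (d=31/2) ⇒ LSTU; edges |LT|=29/4, |SU|=5/4
  updated: d(LSTU,OQVW)=285/16
7. join LSTU+OQVW (d=285/16) ⇒ LOQSTUVW; edges |LSTU|=37/32, |OQVW|=105/32
final tree: (((L:1/2,T:1/2):29/4,(S:13/2,U:13/2):5/4):37/32,((O:5/2,Q:5/2):25/8,(V:1,W:1):37/8):105/32)
total length: 667/16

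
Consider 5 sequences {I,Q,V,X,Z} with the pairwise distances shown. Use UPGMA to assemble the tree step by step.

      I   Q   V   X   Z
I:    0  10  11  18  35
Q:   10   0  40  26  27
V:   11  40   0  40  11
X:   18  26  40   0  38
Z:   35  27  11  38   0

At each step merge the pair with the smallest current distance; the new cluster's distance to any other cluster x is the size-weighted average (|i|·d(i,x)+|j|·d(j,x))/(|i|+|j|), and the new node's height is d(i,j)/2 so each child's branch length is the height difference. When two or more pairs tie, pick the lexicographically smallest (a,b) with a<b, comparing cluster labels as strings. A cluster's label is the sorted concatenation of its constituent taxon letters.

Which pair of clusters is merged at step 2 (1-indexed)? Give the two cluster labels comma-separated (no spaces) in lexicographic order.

V,Z

step 1: merge (I,Q) at d=10; branch lengths I→5, Q→5; new cluster IQ
  updated: d(IQ,V)=51/2, d(IQ,X)=22, d(IQ,Z)=31
step 2: merge (V,Z) at d=11; branch lengths V→11/2, Z→11/2; new cluster VZ
  updated: d(IQ,VZ)=113/4, d(VZ,X)=39
step 3: merge (IQ,X) at d=22; branch lengths IQ→6, X→11; new cluster IQX
  updated: d(IQX,VZ)=191/6
step 4: merge (IQX,VZ) at d=191/6; branch lengths IQX→59/12, VZ→125/12; new cluster IQVXZ
final tree: (((I:5,Q:5):6,X:11):59/12,(V:11/2,Z:11/2):125/12)
total length: 160/3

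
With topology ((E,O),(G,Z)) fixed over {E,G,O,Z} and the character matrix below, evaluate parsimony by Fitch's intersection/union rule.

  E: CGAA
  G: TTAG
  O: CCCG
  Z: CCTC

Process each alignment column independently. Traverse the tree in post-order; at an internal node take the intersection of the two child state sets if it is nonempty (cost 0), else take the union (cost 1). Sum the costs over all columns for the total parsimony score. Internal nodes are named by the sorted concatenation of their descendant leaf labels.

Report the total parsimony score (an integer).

[col 0] EO: children E:{C}, O:{C} ∩→ {C}; cost 0
[col 0] GZ: children G:{T}, Z:{C} ∪→ {C,T}; cost 1
[col 0] EGOZ: children EO:{C}, GZ:{C,T} ∩→ {C}; cost 0
[col 1] EO: children E:{G}, O:{C} ∪→ {C,G}; cost 1
[col 1] GZ: children G:{T}, Z:{C} ∪→ {C,T}; cost 1
[col 1] EGOZ: children EO:{C,G}, GZ:{C,T} ∩→ {C}; cost 0
[col 2] EO: children E:{A}, O:{C} ∪→ {A,C}; cost 1
[col 2] GZ: children G:{A}, Z:{T} ∪→ {A,T}; cost 1
[col 2] EGOZ: children EO:{A,C}, GZ:{A,T} ∩→ {A}; cost 0
[col 3] EO: children E:{A}, O:{G} ∪→ {A,G}; cost 1
[col 3] GZ: children G:{G}, Z:{C} ∪→ {C,G}; cost 1
[col 3] EGOZ: children EO:{A,G}, GZ:{C,G} ∩→ {G}; cost 0
per-site changes: [1, 2, 2, 2]; total = 7

7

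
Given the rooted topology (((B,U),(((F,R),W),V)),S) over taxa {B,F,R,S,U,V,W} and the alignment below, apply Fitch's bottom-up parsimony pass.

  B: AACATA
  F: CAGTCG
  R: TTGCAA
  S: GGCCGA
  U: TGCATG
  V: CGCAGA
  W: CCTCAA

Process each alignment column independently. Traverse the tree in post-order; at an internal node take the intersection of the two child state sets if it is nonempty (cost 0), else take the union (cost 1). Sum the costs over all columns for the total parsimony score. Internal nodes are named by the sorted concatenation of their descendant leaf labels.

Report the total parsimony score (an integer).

18

[col 0] BU: children B:{A}, U:{T} ∪→ {A,T}; cost 1
[col 0] FR: children F:{C}, R:{T} ∪→ {C,T}; cost 1
[col 0] FRW: children FR:{C,T}, W:{C} ∩→ {C}; cost 0
[col 0] FRVW: children FRW:{C}, V:{C} ∩→ {C}; cost 0
[col 0] BFRUVW: children BU:{A,T}, FRVW:{C} ∪→ {A,C,T}; cost 1
[col 0] BFRSUVW: children BFRUVW:{A,C,T}, S:{G} ∪→ {A,C,G,T}; cost 1
[col 1] BU: children B:{A}, U:{G} ∪→ {A,G}; cost 1
[col 1] FR: children F:{A}, R:{T} ∪→ {A,T}; cost 1
[col 1] FRW: children FR:{A,T}, W:{C} ∪→ {A,C,T}; cost 1
[col 1] FRVW: children FRW:{A,C,T}, V:{G} ∪→ {A,C,G,T}; cost 1
[col 1] BFRUVW: children BU:{A,G}, FRVW:{A,C,G,T} ∩→ {A,G}; cost 0
[col 1] BFRSUVW: children BFRUVW:{A,G}, S:{G} ∩→ {G}; cost 0
[col 2] BU: children B:{C}, U:{C} ∩→ {C}; cost 0
[col 2] FR: children F:{G}, R:{G} ∩→ {G}; cost 0
[col 2] FRW: children FR:{G}, W:{T} ∪→ {G,T}; cost 1
[col 2] FRVW: children FRW:{G,T}, V:{C} ∪→ {C,G,T}; cost 1
[col 2] BFRUVW: children BU:{C}, FRVW:{C,G,T} ∩→ {C}; cost 0
[col 2] BFRSUVW: children BFRUVW:{C}, S:{C} ∩→ {C}; cost 0
[col 3] BU: children B:{A}, U:{A} ∩→ {A}; cost 0
[col 3] FR: children F:{T}, R:{C} ∪→ {C,T}; cost 1
[col 3] FRW: children FR:{C,T}, W:{C} ∩→ {C}; cost 0
[col 3] FRVW: children FRW:{C}, V:{A} ∪→ {A,C}; cost 1
[col 3] BFRUVW: children BU:{A}, FRVW:{A,C} ∩→ {A}; cost 0
[col 3] BFRSUVW: children BFRUVW:{A}, S:{C} ∪→ {A,C}; cost 1
[col 4] BU: children B:{T}, U:{T} ∩→ {T}; cost 0
[col 4] FR: children F:{C}, R:{A} ∪→ {A,C}; cost 1
[col 4] FRW: children FR:{A,C}, W:{A} ∩→ {A}; cost 0
[col 4] FRVW: children FRW:{A}, V:{G} ∪→ {A,G}; cost 1
[col 4] BFRUVW: children BU:{T}, FRVW:{A,G} ∪→ {A,G,T}; cost 1
[col 4] BFRSUVW: children BFRUVW:{A,G,T}, S:{G} ∩→ {G}; cost 0
[col 5] BU: children B:{A}, U:{G} ∪→ {A,G}; cost 1
[col 5] FR: children F:{G}, R:{A} ∪→ {A,G}; cost 1
[col 5] FRW: children FR:{A,G}, W:{A} ∩→ {A}; cost 0
[col 5] FRVW: children FRW:{A}, V:{A} ∩→ {A}; cost 0
[col 5] BFRUVW: children BU:{A,G}, FRVW:{A} ∩→ {A}; cost 0
[col 5] BFRSUVW: children BFRUVW:{A}, S:{A} ∩→ {A}; cost 0
per-site changes: [4, 4, 2, 3, 3, 2]; total = 18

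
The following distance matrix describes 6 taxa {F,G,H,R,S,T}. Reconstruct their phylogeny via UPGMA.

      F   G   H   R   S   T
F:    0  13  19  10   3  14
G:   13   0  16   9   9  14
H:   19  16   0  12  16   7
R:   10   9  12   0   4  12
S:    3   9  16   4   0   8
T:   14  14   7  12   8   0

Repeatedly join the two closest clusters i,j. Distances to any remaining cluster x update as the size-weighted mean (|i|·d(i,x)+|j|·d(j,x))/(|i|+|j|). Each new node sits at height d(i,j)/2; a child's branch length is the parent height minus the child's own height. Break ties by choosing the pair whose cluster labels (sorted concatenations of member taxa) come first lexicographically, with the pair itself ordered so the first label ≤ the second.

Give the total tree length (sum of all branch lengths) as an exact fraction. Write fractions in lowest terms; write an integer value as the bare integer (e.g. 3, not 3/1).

661/24

1. join F+S (d=3) ⇒ FS; edges |F|=3/2, |S|=3/2
  updated: d(FS,G)=11, d(FS,H)=35/2, d(FS,R)=7, d(FS,T)=11
2. join FS+R (d=7) ⇒ FRS; edges |FS|=2, |R|=7/2
  updated: d(FRS,G)=31/3, d(FRS,H)=47/3, d(FRS,T)=34/3
3. join H+T (d=7) ⇒ HT; edges |H|=7/2, |T|=7/2
  updated: d(FRS,HT)=27/2, d(G,HT)=15
4. join FRS+G (d=31/3) ⇒ FGRS; edges |FRS|=5/3, |G|=31/6
  updated: d(FGRS,HT)=111/8
5. join FGRS+HT (d=111/8) ⇒ FGHRST; edges |FGRS|=85/48, |HT|=55/16
final tree: ((((F:3/2,S:3/2):2,R:7/2):5/3,G:31/6):85/48,(H:7/2,T:7/2):55/16)
total length: 661/24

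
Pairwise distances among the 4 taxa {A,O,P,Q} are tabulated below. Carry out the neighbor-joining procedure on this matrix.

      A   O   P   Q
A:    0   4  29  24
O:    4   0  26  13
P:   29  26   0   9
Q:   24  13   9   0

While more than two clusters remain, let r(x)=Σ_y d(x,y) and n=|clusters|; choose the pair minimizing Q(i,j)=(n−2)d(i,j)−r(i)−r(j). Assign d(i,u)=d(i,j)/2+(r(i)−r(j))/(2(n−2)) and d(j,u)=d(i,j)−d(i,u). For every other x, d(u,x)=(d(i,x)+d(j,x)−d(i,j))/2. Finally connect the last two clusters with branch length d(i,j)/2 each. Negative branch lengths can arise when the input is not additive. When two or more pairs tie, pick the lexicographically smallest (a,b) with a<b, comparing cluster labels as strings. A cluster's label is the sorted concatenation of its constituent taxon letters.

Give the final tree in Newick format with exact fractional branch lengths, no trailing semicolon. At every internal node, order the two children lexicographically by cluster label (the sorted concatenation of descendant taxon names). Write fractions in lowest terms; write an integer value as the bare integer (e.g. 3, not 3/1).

iteration 1: select A,O (d=4, Q=-92); attach at lengths (11/2, -3/2); label the merged cluster AO
  updated: d(AO,P)=51/2, d(AO,Q)=33/2
iteration 2: select AO,P (d=51/2, Q=-51); attach at lengths (33/2, 9); label the merged cluster AOP
  updated: d(AOP,Q)=0
iteration 3: select AOP,Q (d=0); attach at lengths (0, 0); label the merged cluster AOPQ
final tree: (((A:11/2,O:-3/2):33/2,P:9):0,Q:0)
total length: 59/2

(((A:11/2,O:-3/2):33/2,P:9):0,Q:0)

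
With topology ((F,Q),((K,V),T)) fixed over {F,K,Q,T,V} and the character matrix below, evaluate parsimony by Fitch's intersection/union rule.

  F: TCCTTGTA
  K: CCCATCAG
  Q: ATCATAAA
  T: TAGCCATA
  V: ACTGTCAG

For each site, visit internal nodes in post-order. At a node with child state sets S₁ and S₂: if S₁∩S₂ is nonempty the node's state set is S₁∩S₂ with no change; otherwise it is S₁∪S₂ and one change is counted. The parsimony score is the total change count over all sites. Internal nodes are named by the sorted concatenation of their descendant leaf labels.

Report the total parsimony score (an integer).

16

site 0, node FQ: F={T} ∪ Q={A} → {A,T} (+1)
site 0, node KV: K={C} ∪ V={A} → {A,C} (+1)
site 0, node KTV: KV={A,C} ∪ T={T} → {A,C,T} (+1)
site 0, node FKQTV: FQ={A,T} ∩ KTV={A,C,T} → {A,T} (+0)
site 1, node FQ: F={C} ∪ Q={T} → {C,T} (+1)
site 1, node KV: K={C} ∩ V={C} → {C} (+0)
site 1, node KTV: KV={C} ∪ T={A} → {A,C} (+1)
site 1, node FKQTV: FQ={C,T} ∩ KTV={A,C} → {C} (+0)
site 2, node FQ: F={C} ∩ Q={C} → {C} (+0)
site 2, node KV: K={C} ∪ V={T} → {C,T} (+1)
site 2, node KTV: KV={C,T} ∪ T={G} → {C,G,T} (+1)
site 2, node FKQTV: FQ={C} ∩ KTV={C,G,T} → {C} (+0)
site 3, node FQ: F={T} ∪ Q={A} → {A,T} (+1)
site 3, node KV: K={A} ∪ V={G} → {A,G} (+1)
site 3, node KTV: KV={A,G} ∪ T={C} → {A,C,G} (+1)
site 3, node FKQTV: FQ={A,T} ∩ KTV={A,C,G} → {A} (+0)
site 4, node FQ: F={T} ∩ Q={T} → {T} (+0)
site 4, node KV: K={T} ∩ V={T} → {T} (+0)
site 4, node KTV: KV={T} ∪ T={C} → {C,T} (+1)
site 4, node FKQTV: FQ={T} ∩ KTV={C,T} → {T} (+0)
site 5, node FQ: F={G} ∪ Q={A} → {A,G} (+1)
site 5, node KV: K={C} ∩ V={C} → {C} (+0)
site 5, node KTV: KV={C} ∪ T={A} → {A,C} (+1)
site 5, node FKQTV: FQ={A,G} ∩ KTV={A,C} → {A} (+0)
site 6, node FQ: F={T} ∪ Q={A} → {A,T} (+1)
site 6, node KV: K={A} ∩ V={A} → {A} (+0)
site 6, node KTV: KV={A} ∪ T={T} → {A,T} (+1)
site 6, node FKQTV: FQ={A,T} ∩ KTV={A,T} → {A,T} (+0)
site 7, node FQ: F={A} ∩ Q={A} → {A} (+0)
site 7, node KV: K={G} ∩ V={G} → {G} (+0)
site 7, node KTV: KV={G} ∪ T={A} → {A,G} (+1)
site 7, node FKQTV: FQ={A} ∩ KTV={A,G} → {A} (+0)
per-site changes: [3, 2, 2, 3, 1, 2, 2, 1]; total = 16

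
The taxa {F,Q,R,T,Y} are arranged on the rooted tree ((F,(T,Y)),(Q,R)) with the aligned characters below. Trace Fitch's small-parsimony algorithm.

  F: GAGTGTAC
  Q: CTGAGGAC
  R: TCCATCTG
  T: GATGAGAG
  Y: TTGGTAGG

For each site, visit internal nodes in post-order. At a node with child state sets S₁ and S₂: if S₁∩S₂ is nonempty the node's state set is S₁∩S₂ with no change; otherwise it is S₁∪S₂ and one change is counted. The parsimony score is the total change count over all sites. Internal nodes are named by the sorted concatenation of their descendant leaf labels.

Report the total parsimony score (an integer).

TY@0: {G} ∪ {T} = {G,T} (union, +1)
FTY@0: {G} ∩ {G,T} = {G} (intersection, +0)
QR@0: {C} ∪ {T} = {C,T} (union, +1)
FQRTY@0: {G} ∪ {C,T} = {C,G,T} (union, +1)
TY@1: {A} ∪ {T} = {A,T} (union, +1)
FTY@1: {A} ∩ {A,T} = {A} (intersection, +0)
QR@1: {T} ∪ {C} = {C,T} (union, +1)
FQRTY@1: {A} ∪ {C,T} = {A,C,T} (union, +1)
TY@2: {T} ∪ {G} = {G,T} (union, +1)
FTY@2: {G} ∩ {G,T} = {G} (intersection, +0)
QR@2: {G} ∪ {C} = {C,G} (union, +1)
FQRTY@2: {G} ∩ {C,G} = {G} (intersection, +0)
TY@3: {G} ∩ {G} = {G} (intersection, +0)
FTY@3: {T} ∪ {G} = {G,T} (union, +1)
QR@3: {A} ∩ {A} = {A} (intersection, +0)
FQRTY@3: {G,T} ∪ {A} = {A,G,T} (union, +1)
TY@4: {A} ∪ {T} = {A,T} (union, +1)
FTY@4: {G} ∪ {A,T} = {A,G,T} (union, +1)
QR@4: {G} ∪ {T} = {G,T} (union, +1)
FQRTY@4: {A,G,T} ∩ {G,T} = {G,T} (intersection, +0)
TY@5: {G} ∪ {A} = {A,G} (union, +1)
FTY@5: {T} ∪ {A,G} = {A,G,T} (union, +1)
QR@5: {G} ∪ {C} = {C,G} (union, +1)
FQRTY@5: {A,G,T} ∩ {C,G} = {G} (intersection, +0)
TY@6: {A} ∪ {G} = {A,G} (union, +1)
FTY@6: {A} ∩ {A,G} = {A} (intersection, +0)
QR@6: {A} ∪ {T} = {A,T} (union, +1)
FQRTY@6: {A} ∩ {A,T} = {A} (intersection, +0)
TY@7: {G} ∩ {G} = {G} (intersection, +0)
FTY@7: {C} ∪ {G} = {C,G} (union, +1)
QR@7: {C} ∪ {G} = {C,G} (union, +1)
FQRTY@7: {C,G} ∩ {C,G} = {C,G} (intersection, +0)
per-site changes: [3, 3, 2, 2, 3, 3, 2, 2]; total = 20

20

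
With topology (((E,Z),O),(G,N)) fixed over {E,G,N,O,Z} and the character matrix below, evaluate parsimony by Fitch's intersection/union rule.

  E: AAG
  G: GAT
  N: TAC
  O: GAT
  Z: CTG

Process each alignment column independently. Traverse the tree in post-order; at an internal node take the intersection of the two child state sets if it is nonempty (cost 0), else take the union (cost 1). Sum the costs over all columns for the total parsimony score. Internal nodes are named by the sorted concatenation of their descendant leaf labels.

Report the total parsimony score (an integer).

6

site 0, node EZ: E={A} ∪ Z={C} → {A,C} (+1)
site 0, node EOZ: EZ={A,C} ∪ O={G} → {A,C,G} (+1)
site 0, node GN: G={G} ∪ N={T} → {G,T} (+1)
site 0, node EGNOZ: EOZ={A,C,G} ∩ GN={G,T} → {G} (+0)
site 1, node EZ: E={A} ∪ Z={T} → {A,T} (+1)
site 1, node EOZ: EZ={A,T} ∩ O={A} → {A} (+0)
site 1, node GN: G={A} ∩ N={A} → {A} (+0)
site 1, node EGNOZ: EOZ={A} ∩ GN={A} → {A} (+0)
site 2, node EZ: E={G} ∩ Z={G} → {G} (+0)
site 2, node EOZ: EZ={G} ∪ O={T} → {G,T} (+1)
site 2, node GN: G={T} ∪ N={C} → {C,T} (+1)
site 2, node EGNOZ: EOZ={G,T} ∩ GN={C,T} → {T} (+0)
per-site changes: [3, 1, 2]; total = 6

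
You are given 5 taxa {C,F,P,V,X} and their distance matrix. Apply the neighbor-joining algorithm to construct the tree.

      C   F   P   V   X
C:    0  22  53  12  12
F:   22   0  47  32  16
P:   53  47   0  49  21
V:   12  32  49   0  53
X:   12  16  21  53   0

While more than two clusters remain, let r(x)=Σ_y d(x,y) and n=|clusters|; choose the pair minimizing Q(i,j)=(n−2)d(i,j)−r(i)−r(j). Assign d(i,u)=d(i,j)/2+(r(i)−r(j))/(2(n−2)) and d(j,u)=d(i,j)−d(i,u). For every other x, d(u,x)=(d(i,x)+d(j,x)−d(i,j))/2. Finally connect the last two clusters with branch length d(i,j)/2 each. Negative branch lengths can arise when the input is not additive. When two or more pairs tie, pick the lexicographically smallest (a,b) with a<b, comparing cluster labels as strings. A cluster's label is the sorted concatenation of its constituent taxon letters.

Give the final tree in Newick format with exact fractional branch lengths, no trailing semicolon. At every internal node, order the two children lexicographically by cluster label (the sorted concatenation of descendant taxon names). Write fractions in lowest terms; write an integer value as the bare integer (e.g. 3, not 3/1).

((((C:-11/6,V:83/6):101/8,F:67/8):101/8,P:183/8):-15/16,X:-15/16)

iteration 1: select C,V (d=12, Q=-209); attach at lengths (-11/6, 83/6); label the merged cluster CV
  updated: d(CV,F)=21, d(CV,P)=45, d(CV,X)=53/2
iteration 2: select CV,F (d=21, Q=-269/2); attach at lengths (101/8, 67/8); label the merged cluster CFV
  updated: d(CFV,P)=71/2, d(CFV,X)=43/4
iteration 3: select CFV,P (d=71/2, Q=-269/4); attach at lengths (101/8, 183/8); label the merged cluster CFPV
  updated: d(CFPV,X)=-15/8
iteration 4: select CFPV,X (d=-15/8); attach at lengths (-15/16, -15/16); label the merged cluster CFPVX
final tree: ((((C:-11/6,V:83/6):101/8,F:67/8):101/8,P:183/8):-15/16,X:-15/16)
total length: 533/8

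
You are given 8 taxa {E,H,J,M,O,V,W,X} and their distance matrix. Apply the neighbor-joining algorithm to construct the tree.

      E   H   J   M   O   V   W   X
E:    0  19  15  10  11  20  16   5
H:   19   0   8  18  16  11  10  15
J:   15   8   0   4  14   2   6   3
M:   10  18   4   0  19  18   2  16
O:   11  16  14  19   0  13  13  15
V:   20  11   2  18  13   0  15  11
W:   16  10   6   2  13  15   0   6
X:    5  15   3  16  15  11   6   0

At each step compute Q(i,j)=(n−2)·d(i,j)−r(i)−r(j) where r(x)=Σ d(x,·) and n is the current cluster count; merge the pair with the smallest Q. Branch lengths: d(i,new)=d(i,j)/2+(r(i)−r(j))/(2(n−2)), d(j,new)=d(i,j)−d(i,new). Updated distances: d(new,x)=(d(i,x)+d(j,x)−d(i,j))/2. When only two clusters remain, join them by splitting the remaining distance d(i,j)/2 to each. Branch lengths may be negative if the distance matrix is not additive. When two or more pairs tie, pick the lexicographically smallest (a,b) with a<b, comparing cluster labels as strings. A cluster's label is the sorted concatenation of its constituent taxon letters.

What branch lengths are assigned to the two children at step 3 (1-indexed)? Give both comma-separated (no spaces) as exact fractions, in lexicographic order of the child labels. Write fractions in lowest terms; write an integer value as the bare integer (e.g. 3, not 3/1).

step 1: merge (M,W) at d=2, Q=-143; branch lengths M→31/12, W→-7/12; new cluster MW
  updated: d(E,MW)=12, d(H,MW)=13, d(J,MW)=4, d(MW,O)=15, d(MW,V)=31/2, d(MW,X)=10
step 2: merge (E,X) at d=5, Q=-116; branch lengths E→24/5, X→1/5; new cluster EX
  updated: d(EX,H)=29/2, d(EX,J)=13/2, d(EX,MW)=17/2, d(EX,O)=21/2, d(EX,V)=13
step 3: merge (J,V) at d=2, Q=-81; branch lengths J→-3/2, V→7/2; new cluster JV
  updated: d(EX,JV)=35/4, d(H,JV)=17/2, d(JV,MW)=35/4, d(JV,O)=25/2
step 4: merge (H,JV) at d=17/2, Q=-65; branch lengths H→13/2, JV→2; new cluster HJV
  updated: d(EX,HJV)=59/8, d(HJV,MW)=53/8, d(HJV,O)=10
step 5: merge (EX,O) at d=21/2, Q=-327/8; branch lengths EX→95/32, O→241/32; new cluster EOX
  updated: d(EOX,HJV)=55/16, d(EOX,MW)=13/2
step 6: merge (EOX,HJV) at d=55/16, Q=-265/16; branch lengths EOX→53/32, HJV→57/32; new cluster EHJOVX
  updated: d(EHJOVX,MW)=155/32
step 7: merge (EHJOVX,MW) at d=155/32; branch lengths EHJOVX→155/64, MW→155/64; new cluster EHJMOVWX
final tree: ((((E:24/5,X:1/5):95/32,O:241/32):53/32,(H:13/2,(J:-3/2,V:7/2):2):57/32):155/64,(M:31/12,W:-7/12):155/64)
total length: 1161/32

-3/2,7/2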